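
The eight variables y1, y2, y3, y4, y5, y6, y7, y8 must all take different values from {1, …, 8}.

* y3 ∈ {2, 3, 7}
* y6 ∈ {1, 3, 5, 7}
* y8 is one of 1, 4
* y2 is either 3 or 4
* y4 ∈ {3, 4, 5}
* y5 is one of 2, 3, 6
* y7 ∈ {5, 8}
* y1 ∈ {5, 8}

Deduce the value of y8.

1

Among the 8 variables, 6 fits only y5 (and all 8 values in {1, 2, 3, 4, 5, 6, 7, 8} must be used), so y5 = 6.
The 7 still-open variables draw from only 7 values {1, 2, 3, 4, 5, 7, 8}, so each is used; only y3 can be 2, hence y3 = 2.
Among the 6 still-open variables, 7 fits only y6 (and all 6 values in {1, 3, 4, 5, 7, 8} must be used), so y6 = 7.
The 5 still-open variables draw from only 5 values {1, 3, 4, 5, 8}, so each is used; only y8 can be 1, hence y8 = 1.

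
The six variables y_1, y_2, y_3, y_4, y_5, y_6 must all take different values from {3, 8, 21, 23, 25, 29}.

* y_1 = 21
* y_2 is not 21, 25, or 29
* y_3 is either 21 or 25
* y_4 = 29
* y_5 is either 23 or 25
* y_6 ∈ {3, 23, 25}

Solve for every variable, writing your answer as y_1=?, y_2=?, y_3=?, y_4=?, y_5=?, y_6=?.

y_1=21, y_2=8, y_3=25, y_4=29, y_5=23, y_6=3

y_1 must be 21 (only option left). Strike 21 from y_3.
y_3 has just one choice, so y_3 = 25. Eliminate 25 elsewhere: y_5, y_6.
y_4's domain is down to {29}, so y_4 = 29.
y_5 must be 23 (only option left). Strike 23 from y_2, y_6.
y_6's domain is down to {3}, so y_6 = 3. So y_2 can't be 3.
y_2 must be 8 (only option left).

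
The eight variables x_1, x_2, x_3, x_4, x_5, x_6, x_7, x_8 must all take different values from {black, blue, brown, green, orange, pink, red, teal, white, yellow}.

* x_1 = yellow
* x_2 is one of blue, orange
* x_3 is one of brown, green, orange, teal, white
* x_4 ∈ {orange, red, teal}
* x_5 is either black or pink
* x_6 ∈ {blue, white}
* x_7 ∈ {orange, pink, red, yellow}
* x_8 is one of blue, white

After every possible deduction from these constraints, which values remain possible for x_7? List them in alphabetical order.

x_1 must be yellow (only option left). So x_7 can't be yellow.
x_6 and x_8 share exactly the 2 values {blue, white}; by pigeonhole those values go to them, so strike blue, white from x_2, x_3.
x_2 has just one choice, so x_2 = orange. Strike orange from x_3, x_4, x_7.
No further eliminations apply; x_7 can still be any of pink, red.

pink, red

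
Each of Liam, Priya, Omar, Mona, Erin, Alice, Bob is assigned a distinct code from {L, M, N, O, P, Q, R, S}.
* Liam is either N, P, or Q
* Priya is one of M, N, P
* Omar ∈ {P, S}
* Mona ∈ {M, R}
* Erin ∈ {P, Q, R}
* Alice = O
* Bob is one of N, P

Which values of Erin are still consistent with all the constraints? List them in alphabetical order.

Alice's domain is down to {O}, so Alice = O.
The 6 still-open variables together cover exactly {M, N, P, Q, R, S} — 6 values for 6 variables — and S appears only in Omar's list, so Omar = S.
No further eliminations apply; Erin can still be any of P, Q, R.

P, Q, R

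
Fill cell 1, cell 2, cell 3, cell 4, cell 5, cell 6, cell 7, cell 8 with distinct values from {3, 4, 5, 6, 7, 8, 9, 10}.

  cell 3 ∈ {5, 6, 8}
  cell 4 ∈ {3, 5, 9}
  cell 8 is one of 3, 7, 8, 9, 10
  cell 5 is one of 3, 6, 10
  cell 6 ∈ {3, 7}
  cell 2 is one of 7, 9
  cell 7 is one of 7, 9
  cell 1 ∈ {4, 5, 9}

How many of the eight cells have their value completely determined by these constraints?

Among the 8 variables, 4 fits only cell 1 (and all 8 values in {3, 4, 5, 6, 7, 8, 9, 10} must be used), so cell 1 = 4.
The 2 variables cell 2 and cell 7 are confined to {7, 9}, which locks those values in; drop them from cell 4, cell 6, cell 8.
cell 6 has just one choice, so cell 6 = 3. Remove 3 from cell 4, cell 5, cell 8.
cell 4's domain is down to {5}, so cell 4 = 5. So cell 3 can't be 5.
Determined: cell 1=4, cell 4=5, cell 6=3. The other cells each still have more than one consistent value. That makes 3.

3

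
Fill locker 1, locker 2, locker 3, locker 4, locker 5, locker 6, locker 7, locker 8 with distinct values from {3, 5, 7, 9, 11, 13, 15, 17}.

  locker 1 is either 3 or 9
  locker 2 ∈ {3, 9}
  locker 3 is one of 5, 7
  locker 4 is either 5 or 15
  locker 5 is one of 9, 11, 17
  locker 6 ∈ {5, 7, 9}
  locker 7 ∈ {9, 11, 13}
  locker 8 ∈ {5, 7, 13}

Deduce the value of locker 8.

13

The 8 variables draw from only 8 values {3, 5, 7, 9, 11, 13, 15, 17}, so each is used; only locker 4 can be 15, hence locker 4 = 15.
The 7 still-open variables together cover exactly {3, 5, 7, 9, 11, 13, 17} — 7 values for 7 variables — and 17 appears only in locker 5's list, so locker 5 = 17.
The 6 still-open variables draw from only 6 values {3, 5, 7, 9, 11, 13}, so each is used; only locker 7 can be 11, hence locker 7 = 11.
The 5 still-open variables draw from only 5 values {3, 5, 7, 9, 13}, so each is used; only locker 8 can be 13, hence locker 8 = 13.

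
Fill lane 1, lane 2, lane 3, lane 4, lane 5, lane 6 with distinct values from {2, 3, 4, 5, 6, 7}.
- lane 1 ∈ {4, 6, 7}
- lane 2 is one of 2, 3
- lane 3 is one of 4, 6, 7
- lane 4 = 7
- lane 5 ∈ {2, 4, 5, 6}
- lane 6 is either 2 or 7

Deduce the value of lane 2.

3

lane 4 must be 7 (only option left). Strike 7 from lane 1, lane 3, lane 6.
lane 6 has just one choice, so lane 6 = 2. Eliminate 2 elsewhere: lane 2, lane 5.
So lane 2 = 3.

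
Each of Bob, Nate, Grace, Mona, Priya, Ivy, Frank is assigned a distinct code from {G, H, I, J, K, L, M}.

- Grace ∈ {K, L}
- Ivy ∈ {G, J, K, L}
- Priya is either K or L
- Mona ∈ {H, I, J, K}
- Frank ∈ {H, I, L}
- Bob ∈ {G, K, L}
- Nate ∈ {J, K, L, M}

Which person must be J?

Ivy

Among the 7 variables, M fits only Nate (and all 7 values in {G, H, I, J, K, L, M} must be used), so Nate = M.
Grace and Priya share exactly the 2 values {K, L}; by pigeonhole those values go to them, so strike K, L from Bob, Mona, Ivy, Frank.
That leaves Bob = G. So Ivy can't be G.
So J goes to Ivy.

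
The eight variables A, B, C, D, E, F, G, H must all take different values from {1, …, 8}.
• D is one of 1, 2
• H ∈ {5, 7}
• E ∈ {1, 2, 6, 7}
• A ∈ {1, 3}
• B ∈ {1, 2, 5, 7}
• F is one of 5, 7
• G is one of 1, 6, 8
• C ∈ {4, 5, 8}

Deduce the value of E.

6

The 8 variables draw from only 8 values {1, 2, 3, 4, 5, 6, 7, 8}, so each is used; only A can be 3, hence A = 3.
Among the 7 still-open variables, 4 fits only C (and all 7 values in {1, 2, 4, 5, 6, 7, 8} must be used), so C = 4.
The 6 still-open variables draw from only 6 values {1, 2, 5, 6, 7, 8}, so each is used; only G can be 8, hence G = 8.
The 5 still-open variables together cover exactly {1, 2, 5, 6, 7} — 5 values for 5 variables — and 6 appears only in E's list, so E = 6.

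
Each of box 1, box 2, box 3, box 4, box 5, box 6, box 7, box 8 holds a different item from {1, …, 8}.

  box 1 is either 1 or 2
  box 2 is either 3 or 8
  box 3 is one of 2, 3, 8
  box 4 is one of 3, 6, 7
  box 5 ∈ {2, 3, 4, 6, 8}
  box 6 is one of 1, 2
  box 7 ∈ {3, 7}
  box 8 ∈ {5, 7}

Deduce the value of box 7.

7

Among the 8 variables, 4 fits only box 5 (and all 8 values in {1, 2, 3, 4, 5, 6, 7, 8} must be used), so box 5 = 4.
Among the 7 still-open variables, 5 fits only box 8 (and all 7 values in {1, 2, 3, 5, 6, 7, 8} must be used), so box 8 = 5.
Among the 6 still-open variables, 6 fits only box 4 (and all 6 values in {1, 2, 3, 6, 7, 8} must be used), so box 4 = 6.
The 5 still-open variables draw from only 5 values {1, 2, 3, 7, 8}, so each is used; only box 7 can be 7, hence box 7 = 7.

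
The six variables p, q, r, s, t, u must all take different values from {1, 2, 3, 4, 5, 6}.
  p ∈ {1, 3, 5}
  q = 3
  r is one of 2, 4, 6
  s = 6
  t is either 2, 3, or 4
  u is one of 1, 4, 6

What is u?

q has just one choice, so q = 3. Eliminate 3 elsewhere: p, t.
s's domain is down to {6}, so s = 6. Eliminate 6 elsewhere: r, u.
The 4 still-open variables draw from only 4 values {1, 2, 4, 5}, so each is used; only p can be 5, hence p = 5.
The 3 still-open variables together cover exactly {1, 2, 4} — 3 values for 3 variables — and 1 appears only in u's list, so u = 1.

1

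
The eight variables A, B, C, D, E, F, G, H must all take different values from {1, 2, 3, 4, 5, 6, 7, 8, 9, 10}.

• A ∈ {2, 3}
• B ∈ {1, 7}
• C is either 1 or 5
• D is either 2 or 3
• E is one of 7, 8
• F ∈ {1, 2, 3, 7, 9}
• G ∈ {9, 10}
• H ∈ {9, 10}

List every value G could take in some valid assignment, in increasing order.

9, 10

Among the 8 variables, 5 fits only C (and all 8 values in {1, 2, 3, 5, 7, 8, 9, 10} must be used), so C = 5.
The 7 still-open variables together cover exactly {1, 2, 3, 7, 8, 9, 10} — 7 values for 7 variables — and 8 appears only in E's list, so E = 8.
The 2 variables A and D are confined to {2, 3}, which locks those values in; drop them from F.
G and H between them cover only {9, 10} — a naked pair. Remove those values from F.
No further eliminations apply; G can still be any of 9, 10.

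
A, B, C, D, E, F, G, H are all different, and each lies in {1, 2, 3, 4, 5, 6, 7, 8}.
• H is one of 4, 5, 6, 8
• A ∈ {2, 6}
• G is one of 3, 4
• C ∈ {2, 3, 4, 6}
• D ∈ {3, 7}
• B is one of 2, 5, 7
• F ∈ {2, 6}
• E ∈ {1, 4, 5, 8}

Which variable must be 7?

The 8 variables together cover exactly {1, 2, 3, 4, 5, 6, 7, 8} — 8 values for 8 variables — and 1 appears only in E's list, so E = 1.
Among the 7 still-open variables, 8 fits only H (and all 7 values in {2, 3, 4, 5, 6, 7, 8} must be used), so H = 8.
The 6 still-open variables together cover exactly {2, 3, 4, 5, 6, 7} — 6 values for 6 variables — and 5 appears only in B's list, so B = 5.
The 5 still-open variables draw from only 5 values {2, 3, 4, 6, 7}, so each is used; only D can be 7, hence D = 7.

D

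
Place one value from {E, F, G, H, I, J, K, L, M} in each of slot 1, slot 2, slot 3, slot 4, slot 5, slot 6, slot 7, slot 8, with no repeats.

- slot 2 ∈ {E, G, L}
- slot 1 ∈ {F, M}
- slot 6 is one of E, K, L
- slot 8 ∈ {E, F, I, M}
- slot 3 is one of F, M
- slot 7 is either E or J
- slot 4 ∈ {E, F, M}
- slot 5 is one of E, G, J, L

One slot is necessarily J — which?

slot 7

Among the 8 variables, I fits only slot 8 (and all 8 values in {E, F, G, I, J, K, L, M} must be used), so slot 8 = I.
Among the 7 still-open variables, K fits only slot 6 (and all 7 values in {E, F, G, J, K, L, M} must be used), so slot 6 = K.
slot 1 and slot 3 between them cover only {F, M} — a naked pair. Remove those values from slot 4.
slot 4 must be E (only option left). Remove E from slot 2, slot 5, slot 7.
So J goes to slot 7.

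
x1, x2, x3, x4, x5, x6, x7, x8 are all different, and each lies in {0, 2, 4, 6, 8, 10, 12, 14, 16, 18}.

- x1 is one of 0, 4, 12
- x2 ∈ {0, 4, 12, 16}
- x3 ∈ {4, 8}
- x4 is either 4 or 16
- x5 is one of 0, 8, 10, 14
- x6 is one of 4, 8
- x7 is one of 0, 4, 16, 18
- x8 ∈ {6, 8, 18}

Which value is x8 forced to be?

6

x3 and x6 between them cover only {4, 8} — a naked pair. Remove those values from x1, x2, x4, x5, x7, x8.
x4 has just one choice, so x4 = 16. Remove 16 from x2, x7.
x1 and x2 share exactly the 2 values {0, 12}; by pigeonhole those values go to them, so strike 0, 12 from x5, x7.
x7's domain is down to {18}, so x7 = 18. Eliminate 18 elsewhere: x8.
So x8 = 6.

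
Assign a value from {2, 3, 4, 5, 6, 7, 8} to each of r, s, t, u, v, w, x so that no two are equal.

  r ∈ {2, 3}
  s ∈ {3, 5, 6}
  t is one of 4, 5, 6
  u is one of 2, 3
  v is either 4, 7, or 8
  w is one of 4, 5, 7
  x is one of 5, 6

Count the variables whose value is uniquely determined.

3

The 7 variables together cover exactly {2, 3, 4, 5, 6, 7, 8} — 7 values for 7 variables — and 8 appears only in v's list, so v = 8.
The 6 still-open variables together cover exactly {2, 3, 4, 5, 6, 7} — 6 values for 6 variables — and 7 appears only in w's list, so w = 7.
The 5 still-open variables together cover exactly {2, 3, 4, 5, 6} — 5 values for 5 variables — and 4 appears only in t's list, so t = 4.
r and u between them cover only {2, 3} — a naked pair. Remove those values from s.
Determined: t=4, v=8, w=7. The other variables each still have more than one consistent value. That makes 3.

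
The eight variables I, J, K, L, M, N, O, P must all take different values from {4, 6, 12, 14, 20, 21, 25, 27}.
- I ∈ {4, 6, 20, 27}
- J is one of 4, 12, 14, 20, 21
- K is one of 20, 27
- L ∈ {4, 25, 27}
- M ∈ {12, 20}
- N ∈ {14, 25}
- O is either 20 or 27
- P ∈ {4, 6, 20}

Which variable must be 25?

L

The 8 variables together cover exactly {4, 6, 12, 14, 20, 21, 25, 27} — 8 values for 8 variables — and 21 appears only in J's list, so J = 21.
The 7 still-open variables draw from only 7 values {4, 6, 12, 14, 20, 25, 27}, so each is used; only M can be 12, hence M = 12.
Among the 6 still-open variables, 14 fits only N (and all 6 values in {4, 6, 14, 20, 25, 27} must be used), so N = 14.
The 5 still-open variables draw from only 5 values {4, 6, 20, 25, 27}, so each is used; only L can be 25, hence L = 25.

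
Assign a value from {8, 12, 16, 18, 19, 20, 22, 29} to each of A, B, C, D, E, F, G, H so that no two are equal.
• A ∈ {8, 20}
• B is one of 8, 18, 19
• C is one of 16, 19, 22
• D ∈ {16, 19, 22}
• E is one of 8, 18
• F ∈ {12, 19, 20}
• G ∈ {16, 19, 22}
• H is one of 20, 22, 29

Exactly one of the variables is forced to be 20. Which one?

The 8 variables draw from only 8 values {8, 12, 16, 18, 19, 20, 22, 29}, so each is used; only F can be 12, hence F = 12.
Among the 7 still-open variables, 29 fits only H (and all 7 values in {8, 16, 18, 19, 20, 22, 29} must be used), so H = 29.
The 6 still-open variables together cover exactly {8, 16, 18, 19, 20, 22} — 6 values for 6 variables — and 20 appears only in A's list, so A = 20.

A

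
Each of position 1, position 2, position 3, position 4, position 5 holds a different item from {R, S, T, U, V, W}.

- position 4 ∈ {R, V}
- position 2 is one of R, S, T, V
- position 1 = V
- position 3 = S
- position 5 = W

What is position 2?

position 1's domain is down to {V}, so position 1 = V. So position 2, position 4 can't be V.
position 3 must be S (only option left). Remove S from position 2.
That leaves position 4 = R. Strike R from position 2.
So position 2 = T.

T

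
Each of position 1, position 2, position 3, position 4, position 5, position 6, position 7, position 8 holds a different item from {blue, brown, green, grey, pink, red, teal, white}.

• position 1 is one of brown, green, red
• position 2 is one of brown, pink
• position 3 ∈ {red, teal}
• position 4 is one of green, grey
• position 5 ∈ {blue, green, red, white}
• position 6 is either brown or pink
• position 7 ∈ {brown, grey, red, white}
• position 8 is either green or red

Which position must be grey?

The 8 variables draw from only 8 values {blue, brown, green, grey, pink, red, teal, white}, so each is used; only position 5 can be blue, hence position 5 = blue.
The 7 still-open variables together cover exactly {brown, green, grey, pink, red, teal, white} — 7 values for 7 variables — and teal appears only in position 3's list, so position 3 = teal.
The 6 still-open variables together cover exactly {brown, green, grey, pink, red, white} — 6 values for 6 variables — and white appears only in position 7's list, so position 7 = white.
The 5 still-open variables together cover exactly {brown, green, grey, pink, red} — 5 values for 5 variables — and grey appears only in position 4's list, so position 4 = grey.

position 4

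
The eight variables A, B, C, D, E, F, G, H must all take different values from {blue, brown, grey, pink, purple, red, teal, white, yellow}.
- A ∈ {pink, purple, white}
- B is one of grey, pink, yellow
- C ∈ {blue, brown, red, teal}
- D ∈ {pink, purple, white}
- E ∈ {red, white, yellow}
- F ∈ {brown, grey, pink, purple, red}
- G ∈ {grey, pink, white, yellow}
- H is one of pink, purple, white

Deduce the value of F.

A, D, H share exactly the 3 values {pink, purple, white}; by pigeonhole those values go to them, so strike pink, purple, white from B, E, F, G.
B and G share exactly the 2 values {grey, yellow}; by pigeonhole those values go to them, so strike grey, yellow from E, F.
E has just one choice, so E = red. Eliminate red elsewhere: C, F.
So F = brown.

brown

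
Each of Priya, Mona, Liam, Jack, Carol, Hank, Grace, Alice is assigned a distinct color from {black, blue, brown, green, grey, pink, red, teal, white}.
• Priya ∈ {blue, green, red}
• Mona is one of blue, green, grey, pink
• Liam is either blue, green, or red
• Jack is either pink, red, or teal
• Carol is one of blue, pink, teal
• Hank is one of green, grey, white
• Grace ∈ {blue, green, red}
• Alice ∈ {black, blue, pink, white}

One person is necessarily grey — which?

Mona

The 8 variables draw from only 8 values {black, blue, green, grey, pink, red, teal, white}, so each is used; only Alice can be black, hence Alice = black.
The 7 still-open variables together cover exactly {blue, green, grey, pink, red, teal, white} — 7 values for 7 variables — and white appears only in Hank's list, so Hank = white.
Among the 6 still-open variables, grey fits only Mona (and all 6 values in {blue, green, grey, pink, red, teal} must be used), so Mona = grey.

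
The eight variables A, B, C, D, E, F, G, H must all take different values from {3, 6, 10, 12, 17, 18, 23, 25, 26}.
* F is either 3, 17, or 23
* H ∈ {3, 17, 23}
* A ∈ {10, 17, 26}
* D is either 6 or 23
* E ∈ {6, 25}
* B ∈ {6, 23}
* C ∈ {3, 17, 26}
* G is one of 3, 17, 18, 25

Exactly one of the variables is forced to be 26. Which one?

C

The 8 variables together cover exactly {3, 6, 10, 17, 18, 23, 25, 26} — 8 values for 8 variables — and 10 appears only in A's list, so A = 10.
The 7 still-open variables draw from only 7 values {3, 6, 17, 18, 23, 25, 26}, so each is used; only G can be 18, hence G = 18.
Among the 6 still-open variables, 25 fits only E (and all 6 values in {3, 6, 17, 23, 25, 26} must be used), so E = 25.
Among the 5 still-open variables, 26 fits only C (and all 5 values in {3, 6, 17, 23, 26} must be used), so C = 26.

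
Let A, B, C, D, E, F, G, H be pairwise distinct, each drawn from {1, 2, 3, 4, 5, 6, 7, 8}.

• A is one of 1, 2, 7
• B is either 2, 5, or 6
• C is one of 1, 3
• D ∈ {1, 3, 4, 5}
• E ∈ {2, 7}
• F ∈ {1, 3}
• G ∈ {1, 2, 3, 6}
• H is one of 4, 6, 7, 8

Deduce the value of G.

The 8 variables together cover exactly {1, 2, 3, 4, 5, 6, 7, 8} — 8 values for 8 variables — and 8 appears only in H's list, so H = 8.
The 7 still-open variables draw from only 7 values {1, 2, 3, 4, 5, 6, 7}, so each is used; only D can be 4, hence D = 4.
Among the 6 still-open variables, 5 fits only B (and all 6 values in {1, 2, 3, 5, 6, 7} must be used), so B = 5.
The 5 still-open variables together cover exactly {1, 2, 3, 6, 7} — 5 values for 5 variables — and 6 appears only in G's list, so G = 6.

6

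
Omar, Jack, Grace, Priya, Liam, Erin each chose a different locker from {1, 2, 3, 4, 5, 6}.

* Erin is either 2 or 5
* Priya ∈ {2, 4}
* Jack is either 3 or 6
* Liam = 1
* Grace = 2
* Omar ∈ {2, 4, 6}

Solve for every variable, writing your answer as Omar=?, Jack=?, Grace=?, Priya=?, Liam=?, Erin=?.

Omar=6, Jack=3, Grace=2, Priya=4, Liam=1, Erin=5

Grace must be 2 (only option left). Remove 2 from Omar, Priya, Erin.
That leaves Priya = 4. Remove 4 from Omar.
Liam must be 1 (only option left).
Erin's domain is down to {5}, so Erin = 5.
Omar must be 6 (only option left). So Jack can't be 6.
Jack has just one choice, so Jack = 3.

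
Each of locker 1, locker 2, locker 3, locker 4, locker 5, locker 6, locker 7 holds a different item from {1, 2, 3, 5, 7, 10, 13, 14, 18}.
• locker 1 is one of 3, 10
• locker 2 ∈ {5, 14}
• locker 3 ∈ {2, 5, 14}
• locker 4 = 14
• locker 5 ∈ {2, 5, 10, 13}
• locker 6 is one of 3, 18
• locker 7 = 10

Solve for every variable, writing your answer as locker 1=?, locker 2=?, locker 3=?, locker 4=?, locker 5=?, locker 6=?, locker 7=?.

locker 4's domain is down to {14}, so locker 4 = 14. Remove 14 from locker 2, locker 3.
locker 7's domain is down to {10}, so locker 7 = 10. Strike 10 from locker 1, locker 5.
locker 1 has just one choice, so locker 1 = 3. Eliminate 3 elsewhere: locker 6.
locker 2 has just one choice, so locker 2 = 5. Strike 5 from locker 3, locker 5.
That leaves locker 3 = 2. Eliminate 2 elsewhere: locker 5.
locker 5's domain is down to {13}, so locker 5 = 13.
locker 6 must be 18 (only option left).

locker 1=3, locker 2=5, locker 3=2, locker 4=14, locker 5=13, locker 6=18, locker 7=10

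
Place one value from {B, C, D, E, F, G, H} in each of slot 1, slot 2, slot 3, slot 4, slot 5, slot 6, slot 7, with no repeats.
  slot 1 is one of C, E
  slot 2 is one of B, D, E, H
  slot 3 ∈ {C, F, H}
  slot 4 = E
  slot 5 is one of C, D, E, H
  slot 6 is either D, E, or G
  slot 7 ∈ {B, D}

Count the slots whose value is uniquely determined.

slot 4's domain is down to {E}, so slot 4 = E. So slot 1, slot 2, slot 5, slot 6 can't be E.
slot 1's domain is down to {C}, so slot 1 = C. Strike C from slot 3, slot 5.
The 5 still-open variables draw from only 5 values {B, D, F, G, H}, so each is used; only slot 3 can be F, hence slot 3 = F.
Among the 4 still-open variables, G fits only slot 6 (and all 4 values in {B, D, G, H} must be used), so slot 6 = G.
Determined: slot 1=C, slot 3=F, slot 4=E, slot 6=G. The other slots each still have more than one consistent value. That makes 4.

4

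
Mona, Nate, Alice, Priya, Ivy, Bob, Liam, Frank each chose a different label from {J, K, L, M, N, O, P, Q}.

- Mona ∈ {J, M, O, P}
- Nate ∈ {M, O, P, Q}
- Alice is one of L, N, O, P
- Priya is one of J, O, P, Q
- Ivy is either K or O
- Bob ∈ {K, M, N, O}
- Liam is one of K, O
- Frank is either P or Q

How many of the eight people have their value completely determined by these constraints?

Among the 8 variables, L fits only Alice (and all 8 values in {J, K, L, M, N, O, P, Q} must be used), so Alice = L.
Among the 7 still-open variables, N fits only Bob (and all 7 values in {J, K, M, N, O, P, Q} must be used), so Bob = N.
The 2 variables Ivy and Liam are confined to {K, O}, which locks those values in; drop them from Mona, Nate, Priya.
Determined: Alice=L, Bob=N. The other people each still have more than one consistent value. That makes 2.

2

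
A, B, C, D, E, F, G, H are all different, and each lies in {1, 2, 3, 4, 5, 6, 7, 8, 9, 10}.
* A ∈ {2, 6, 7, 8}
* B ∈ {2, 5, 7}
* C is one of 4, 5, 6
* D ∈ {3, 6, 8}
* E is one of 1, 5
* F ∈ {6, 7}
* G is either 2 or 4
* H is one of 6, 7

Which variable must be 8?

A

The 8 variables together cover exactly {1, 2, 3, 4, 5, 6, 7, 8} — 8 values for 8 variables — and 1 appears only in E's list, so E = 1.
The 7 still-open variables draw from only 7 values {2, 3, 4, 5, 6, 7, 8}, so each is used; only D can be 3, hence D = 3.
Among the 6 still-open variables, 8 fits only A (and all 6 values in {2, 4, 5, 6, 7, 8} must be used), so A = 8.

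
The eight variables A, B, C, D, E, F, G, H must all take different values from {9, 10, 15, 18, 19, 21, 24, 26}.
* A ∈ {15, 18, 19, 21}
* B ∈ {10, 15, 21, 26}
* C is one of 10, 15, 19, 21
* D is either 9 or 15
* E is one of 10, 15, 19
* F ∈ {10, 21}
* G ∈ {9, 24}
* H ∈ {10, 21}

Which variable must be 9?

D

The 8 variables draw from only 8 values {9, 10, 15, 18, 19, 21, 24, 26}, so each is used; only A can be 18, hence A = 18.
Among the 7 still-open variables, 24 fits only G (and all 7 values in {9, 10, 15, 19, 21, 24, 26} must be used), so G = 24.
Among the 6 still-open variables, 9 fits only D (and all 6 values in {9, 10, 15, 19, 21, 26} must be used), so D = 9.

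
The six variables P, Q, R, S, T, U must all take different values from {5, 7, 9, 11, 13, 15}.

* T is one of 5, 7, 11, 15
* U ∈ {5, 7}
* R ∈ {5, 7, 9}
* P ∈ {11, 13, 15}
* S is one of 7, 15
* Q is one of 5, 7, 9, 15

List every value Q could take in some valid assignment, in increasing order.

5, 7, 9, 15

The 6 variables draw from only 6 values {5, 7, 9, 11, 13, 15}, so each is used; only P can be 13, hence P = 13.
Among the 5 still-open variables, 11 fits only T (and all 5 values in {5, 7, 9, 11, 15} must be used), so T = 11.
No further eliminations apply; Q can still be any of 5, 7, 9, 15.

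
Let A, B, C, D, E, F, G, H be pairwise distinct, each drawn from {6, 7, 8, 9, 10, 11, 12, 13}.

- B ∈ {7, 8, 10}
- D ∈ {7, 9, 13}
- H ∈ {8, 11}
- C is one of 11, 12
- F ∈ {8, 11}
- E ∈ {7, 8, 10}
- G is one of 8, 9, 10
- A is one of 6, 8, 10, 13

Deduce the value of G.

The 8 variables draw from only 8 values {6, 7, 8, 9, 10, 11, 12, 13}, so each is used; only A can be 6, hence A = 6.
The 7 still-open variables together cover exactly {7, 8, 9, 10, 11, 12, 13} — 7 values for 7 variables — and 12 appears only in C's list, so C = 12.
Among the 6 still-open variables, 13 fits only D (and all 6 values in {7, 8, 9, 10, 11, 13} must be used), so D = 13.
The 5 still-open variables together cover exactly {7, 8, 9, 10, 11} — 5 values for 5 variables — and 9 appears only in G's list, so G = 9.

9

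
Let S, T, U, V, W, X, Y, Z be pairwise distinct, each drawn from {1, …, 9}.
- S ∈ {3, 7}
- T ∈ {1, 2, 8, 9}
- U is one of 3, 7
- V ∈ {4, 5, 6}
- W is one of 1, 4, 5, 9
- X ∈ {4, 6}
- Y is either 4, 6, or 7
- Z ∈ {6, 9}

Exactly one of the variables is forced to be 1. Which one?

W

The 2 variables S and U are confined to {3, 7}, which locks those values in; drop them from Y.
X and Y share exactly the 2 values {4, 6}; by pigeonhole those values go to them, so strike 4, 6 from V, W, Z.
V must be 5 (only option left). Eliminate 5 elsewhere: W.
Z must be 9 (only option left). Strike 9 from T, W.
So 1 goes to W.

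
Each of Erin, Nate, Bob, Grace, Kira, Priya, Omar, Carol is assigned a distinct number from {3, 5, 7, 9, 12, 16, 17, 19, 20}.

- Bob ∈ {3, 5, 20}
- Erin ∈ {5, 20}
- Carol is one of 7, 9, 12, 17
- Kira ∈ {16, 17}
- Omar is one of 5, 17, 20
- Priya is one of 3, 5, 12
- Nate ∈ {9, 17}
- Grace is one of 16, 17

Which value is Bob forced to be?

3

Among the 8 variables, 7 fits only Carol (and all 8 values in {3, 5, 7, 9, 12, 16, 17, 20} must be used), so Carol = 7.
Among the 7 still-open variables, 9 fits only Nate (and all 7 values in {3, 5, 9, 12, 16, 17, 20} must be used), so Nate = 9.
Among the 6 still-open variables, 12 fits only Priya (and all 6 values in {3, 5, 12, 16, 17, 20} must be used), so Priya = 12.
The 5 still-open variables together cover exactly {3, 5, 16, 17, 20} — 5 values for 5 variables — and 3 appears only in Bob's list, so Bob = 3.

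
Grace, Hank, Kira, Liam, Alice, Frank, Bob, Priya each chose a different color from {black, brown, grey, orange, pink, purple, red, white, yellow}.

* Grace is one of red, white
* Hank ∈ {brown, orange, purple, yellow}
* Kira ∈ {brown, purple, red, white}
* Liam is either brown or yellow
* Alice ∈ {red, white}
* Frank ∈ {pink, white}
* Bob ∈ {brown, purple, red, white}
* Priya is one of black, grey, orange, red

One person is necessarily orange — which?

The 2 variables Grace and Alice are confined to {red, white}, which locks those values in; drop them from Kira, Frank, Bob, Priya.
Frank must be pink (only option left).
Kira and Bob share exactly the 2 values {brown, purple}; by pigeonhole those values go to them, so strike brown, purple from Hank, Liam.
Liam must be yellow (only option left). So Hank can't be yellow.
So orange goes to Hank.

Hank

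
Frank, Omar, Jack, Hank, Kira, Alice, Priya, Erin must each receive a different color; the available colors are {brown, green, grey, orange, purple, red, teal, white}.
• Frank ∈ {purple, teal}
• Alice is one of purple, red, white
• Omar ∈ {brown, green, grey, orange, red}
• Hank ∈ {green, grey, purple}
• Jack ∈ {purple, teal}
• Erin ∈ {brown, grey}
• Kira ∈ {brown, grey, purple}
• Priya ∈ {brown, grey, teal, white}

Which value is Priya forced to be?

Among the 8 variables, orange fits only Omar (and all 8 values in {brown, green, grey, orange, purple, red, teal, white} must be used), so Omar = orange.
The 7 still-open variables draw from only 7 values {brown, green, grey, purple, red, teal, white}, so each is used; only Hank can be green, hence Hank = green.
The 6 still-open variables together cover exactly {brown, grey, purple, red, teal, white} — 6 values for 6 variables — and red appears only in Alice's list, so Alice = red.
The 5 still-open variables draw from only 5 values {brown, grey, purple, teal, white}, so each is used; only Priya can be white, hence Priya = white.

white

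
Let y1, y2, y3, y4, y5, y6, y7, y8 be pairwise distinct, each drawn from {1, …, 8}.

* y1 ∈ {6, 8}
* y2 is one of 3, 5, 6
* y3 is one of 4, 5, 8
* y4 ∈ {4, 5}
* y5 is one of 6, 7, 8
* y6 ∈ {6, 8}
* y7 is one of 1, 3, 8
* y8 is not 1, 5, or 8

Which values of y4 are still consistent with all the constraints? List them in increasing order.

4, 5

The 8 variables draw from only 8 values {1, 2, 3, 4, 5, 6, 7, 8}, so each is used; only y7 can be 1, hence y7 = 1.
The 7 still-open variables together cover exactly {2, 3, 4, 5, 6, 7, 8} — 7 values for 7 variables — and 2 appears only in y8's list, so y8 = 2.
The 6 still-open variables draw from only 6 values {3, 4, 5, 6, 7, 8}, so each is used; only y2 can be 3, hence y2 = 3.
Among the 5 still-open variables, 7 fits only y5 (and all 5 values in {4, 5, 6, 7, 8} must be used), so y5 = 7.
y1 and y6 share exactly the 2 values {6, 8}; by pigeonhole those values go to them, so strike 6, 8 from y3.
No further eliminations apply; y4 can still be any of 4, 5.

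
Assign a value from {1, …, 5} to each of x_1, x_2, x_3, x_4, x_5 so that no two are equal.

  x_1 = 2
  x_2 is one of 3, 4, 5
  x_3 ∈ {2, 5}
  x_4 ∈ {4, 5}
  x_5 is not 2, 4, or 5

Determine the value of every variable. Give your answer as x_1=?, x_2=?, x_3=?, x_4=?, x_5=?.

x_1=2, x_2=3, x_3=5, x_4=4, x_5=1

x_1 must be 2 (only option left). Strike 2 from x_3.
x_3 has just one choice, so x_3 = 5. Eliminate 5 elsewhere: x_2, x_4.
That leaves x_4 = 4. Eliminate 4 elsewhere: x_2.
x_2 has just one choice, so x_2 = 3. Remove 3 from x_5.
x_5's domain is down to {1}, so x_5 = 1.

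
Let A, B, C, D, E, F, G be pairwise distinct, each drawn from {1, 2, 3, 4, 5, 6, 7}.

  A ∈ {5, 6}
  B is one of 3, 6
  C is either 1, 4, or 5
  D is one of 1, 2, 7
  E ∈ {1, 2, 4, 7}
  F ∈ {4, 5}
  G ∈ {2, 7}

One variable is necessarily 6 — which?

Among the 7 variables, 3 fits only B (and all 7 values in {1, 2, 3, 4, 5, 6, 7} must be used), so B = 3.
The 6 still-open variables together cover exactly {1, 2, 4, 5, 6, 7} — 6 values for 6 variables — and 6 appears only in A's list, so A = 6.

A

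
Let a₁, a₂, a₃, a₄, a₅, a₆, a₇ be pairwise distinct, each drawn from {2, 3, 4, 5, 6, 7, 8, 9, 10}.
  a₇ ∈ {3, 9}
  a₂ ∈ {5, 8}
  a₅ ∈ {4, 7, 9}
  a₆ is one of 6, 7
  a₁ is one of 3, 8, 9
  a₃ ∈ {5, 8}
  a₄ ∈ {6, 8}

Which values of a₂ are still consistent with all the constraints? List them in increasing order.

5, 8

Among the 7 variables, 4 fits only a₅ (and all 7 values in {3, 4, 5, 6, 7, 8, 9} must be used), so a₅ = 4.
The 6 still-open variables together cover exactly {3, 5, 6, 7, 8, 9} — 6 values for 6 variables — and 7 appears only in a₆'s list, so a₆ = 7.
Among the 5 still-open variables, 6 fits only a₄ (and all 5 values in {3, 5, 6, 8, 9} must be used), so a₄ = 6.
The 2 variables a₂ and a₃ are confined to {5, 8}, which locks those values in; drop them from a₁.
No further eliminations apply; a₂ can still be any of 5, 8.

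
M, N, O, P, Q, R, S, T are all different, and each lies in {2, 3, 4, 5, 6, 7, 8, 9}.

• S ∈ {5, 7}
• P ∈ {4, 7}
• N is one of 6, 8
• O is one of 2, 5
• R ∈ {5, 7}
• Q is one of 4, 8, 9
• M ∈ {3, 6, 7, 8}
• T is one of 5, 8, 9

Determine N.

Among the 8 variables, 2 fits only O (and all 8 values in {2, 3, 4, 5, 6, 7, 8, 9} must be used), so O = 2.
Among the 7 still-open variables, 3 fits only M (and all 7 values in {3, 4, 5, 6, 7, 8, 9} must be used), so M = 3.
Among the 6 still-open variables, 6 fits only N (and all 6 values in {4, 5, 6, 7, 8, 9} must be used), so N = 6.

6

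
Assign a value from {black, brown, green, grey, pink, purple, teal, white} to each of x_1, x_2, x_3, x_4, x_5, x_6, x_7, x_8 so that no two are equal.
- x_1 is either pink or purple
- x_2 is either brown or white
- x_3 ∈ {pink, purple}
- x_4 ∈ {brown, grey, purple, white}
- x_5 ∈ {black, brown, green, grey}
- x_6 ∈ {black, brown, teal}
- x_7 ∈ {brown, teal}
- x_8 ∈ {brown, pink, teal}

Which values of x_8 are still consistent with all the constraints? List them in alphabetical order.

The 8 variables together cover exactly {black, brown, green, grey, pink, purple, teal, white} — 8 values for 8 variables — and green appears only in x_5's list, so x_5 = green.
The 7 still-open variables draw from only 7 values {black, brown, grey, pink, purple, teal, white}, so each is used; only x_6 can be black, hence x_6 = black.
The 6 still-open variables draw from only 6 values {brown, grey, pink, purple, teal, white}, so each is used; only x_4 can be grey, hence x_4 = grey.
The 5 still-open variables draw from only 5 values {brown, pink, purple, teal, white}, so each is used; only x_2 can be white, hence x_2 = white.
The 2 variables x_1 and x_3 are confined to {pink, purple}, which locks those values in; drop them from x_8.
No further eliminations apply; x_8 can still be any of brown, teal.

brown, teal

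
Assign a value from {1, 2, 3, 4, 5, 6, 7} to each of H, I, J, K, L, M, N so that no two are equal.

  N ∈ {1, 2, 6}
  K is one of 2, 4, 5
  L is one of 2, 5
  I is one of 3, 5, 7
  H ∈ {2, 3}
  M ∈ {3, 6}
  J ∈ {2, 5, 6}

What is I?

The 7 variables together cover exactly {1, 2, 3, 4, 5, 6, 7} — 7 values for 7 variables — and 1 appears only in N's list, so N = 1.
The 6 still-open variables draw from only 6 values {2, 3, 4, 5, 6, 7}, so each is used; only K can be 4, hence K = 4.
The 5 still-open variables draw from only 5 values {2, 3, 5, 6, 7}, so each is used; only I can be 7, hence I = 7.

7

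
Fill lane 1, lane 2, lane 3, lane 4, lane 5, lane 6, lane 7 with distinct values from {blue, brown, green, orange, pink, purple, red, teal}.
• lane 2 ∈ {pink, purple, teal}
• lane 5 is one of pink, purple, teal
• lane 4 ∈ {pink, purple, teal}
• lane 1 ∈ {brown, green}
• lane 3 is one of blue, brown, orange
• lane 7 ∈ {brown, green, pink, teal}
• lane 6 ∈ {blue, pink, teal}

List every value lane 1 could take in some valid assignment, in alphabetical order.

Among the 7 variables, orange fits only lane 3 (and all 7 values in {blue, brown, green, orange, pink, purple, teal} must be used), so lane 3 = orange.
The 6 still-open variables draw from only 6 values {blue, brown, green, pink, purple, teal}, so each is used; only lane 6 can be blue, hence lane 6 = blue.
lane 2, lane 4, lane 5 between them cover only {pink, purple, teal} — a naked triple. Remove those values from lane 7.
No further eliminations apply; lane 1 can still be any of brown, green.

brown, green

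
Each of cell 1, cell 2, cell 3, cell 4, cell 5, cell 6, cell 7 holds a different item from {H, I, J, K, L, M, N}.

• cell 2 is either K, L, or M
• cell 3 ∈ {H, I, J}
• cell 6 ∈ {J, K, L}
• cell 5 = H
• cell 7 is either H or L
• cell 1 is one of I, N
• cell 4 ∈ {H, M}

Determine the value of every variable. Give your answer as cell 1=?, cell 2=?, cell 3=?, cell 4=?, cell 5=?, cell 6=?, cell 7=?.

cell 5's domain is down to {H}, so cell 5 = H. Remove H from cell 3, cell 4, cell 7.
cell 7 has just one choice, so cell 7 = L. Eliminate L elsewhere: cell 2, cell 6.
That leaves cell 4 = M. Remove M from cell 2.
cell 2 must be K (only option left). Eliminate K elsewhere: cell 6.
That leaves cell 6 = J. Remove J from cell 3.
That leaves cell 3 = I. Eliminate I elsewhere: cell 1.
That leaves cell 1 = N.

cell 1=N, cell 2=K, cell 3=I, cell 4=M, cell 5=H, cell 6=J, cell 7=L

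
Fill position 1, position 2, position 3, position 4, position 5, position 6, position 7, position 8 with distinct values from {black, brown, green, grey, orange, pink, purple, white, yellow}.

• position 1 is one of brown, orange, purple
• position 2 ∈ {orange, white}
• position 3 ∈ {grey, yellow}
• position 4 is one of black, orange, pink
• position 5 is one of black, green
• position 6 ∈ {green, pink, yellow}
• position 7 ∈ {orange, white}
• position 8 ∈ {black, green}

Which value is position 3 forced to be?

position 2 and position 7 between them cover only {orange, white} — a naked pair. Remove those values from position 1, position 4.
The 2 variables position 5 and position 8 are confined to {black, green}, which locks those values in; drop them from position 4, position 6.
position 4 has just one choice, so position 4 = pink. Remove pink from position 6.
position 6 has just one choice, so position 6 = yellow. Remove yellow from position 3.
So position 3 = grey.

grey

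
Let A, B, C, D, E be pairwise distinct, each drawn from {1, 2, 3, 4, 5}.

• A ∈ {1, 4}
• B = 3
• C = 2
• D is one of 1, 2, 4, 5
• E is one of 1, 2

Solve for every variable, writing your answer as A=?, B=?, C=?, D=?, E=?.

B's domain is down to {3}, so B = 3.
C has just one choice, so C = 2. Remove 2 from D, E.
E's domain is down to {1}, so E = 1. So A, D can't be 1.
A must be 4 (only option left). So D can't be 4.
D's domain is down to {5}, so D = 5.

A=4, B=3, C=2, D=5, E=1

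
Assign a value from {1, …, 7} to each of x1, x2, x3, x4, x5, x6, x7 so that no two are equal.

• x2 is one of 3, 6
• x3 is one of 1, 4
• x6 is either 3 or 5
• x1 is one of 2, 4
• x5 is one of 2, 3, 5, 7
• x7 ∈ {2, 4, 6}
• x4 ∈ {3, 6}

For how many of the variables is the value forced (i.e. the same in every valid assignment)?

The 7 variables together cover exactly {1, 2, 3, 4, 5, 6, 7} — 7 values for 7 variables — and 1 appears only in x3's list, so x3 = 1.
The 6 still-open variables together cover exactly {2, 3, 4, 5, 6, 7} — 6 values for 6 variables — and 7 appears only in x5's list, so x5 = 7.
Among the 5 still-open variables, 5 fits only x6 (and all 5 values in {2, 3, 4, 5, 6} must be used), so x6 = 5.
The 2 variables x2 and x4 are confined to {3, 6}, which locks those values in; drop them from x7.
Determined: x3=1, x5=7, x6=5. The other variables each still have more than one consistent value. That makes 3.

3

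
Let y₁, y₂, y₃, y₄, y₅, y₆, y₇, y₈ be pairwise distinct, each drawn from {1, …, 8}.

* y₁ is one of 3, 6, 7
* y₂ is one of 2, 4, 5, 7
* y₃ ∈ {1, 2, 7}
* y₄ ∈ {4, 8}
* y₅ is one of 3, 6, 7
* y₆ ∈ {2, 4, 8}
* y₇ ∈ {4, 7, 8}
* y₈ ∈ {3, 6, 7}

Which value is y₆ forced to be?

The 8 variables together cover exactly {1, 2, 3, 4, 5, 6, 7, 8} — 8 values for 8 variables — and 1 appears only in y₃'s list, so y₃ = 1.
The 7 still-open variables together cover exactly {2, 3, 4, 5, 6, 7, 8} — 7 values for 7 variables — and 5 appears only in y₂'s list, so y₂ = 5.
The 6 still-open variables draw from only 6 values {2, 3, 4, 6, 7, 8}, so each is used; only y₆ can be 2, hence y₆ = 2.

2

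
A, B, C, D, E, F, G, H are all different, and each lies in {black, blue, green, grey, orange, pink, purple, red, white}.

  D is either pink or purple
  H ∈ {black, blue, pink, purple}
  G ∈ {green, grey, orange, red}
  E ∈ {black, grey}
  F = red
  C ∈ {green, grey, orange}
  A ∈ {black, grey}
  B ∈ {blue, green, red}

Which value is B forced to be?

F's domain is down to {red}, so F = red. Remove red from B, G.
A and E between them cover only {black, grey} — a naked pair. Remove those values from C, G, H.
C and G between them cover only {green, orange} — a naked pair. Remove those values from B.
So B = blue.

blue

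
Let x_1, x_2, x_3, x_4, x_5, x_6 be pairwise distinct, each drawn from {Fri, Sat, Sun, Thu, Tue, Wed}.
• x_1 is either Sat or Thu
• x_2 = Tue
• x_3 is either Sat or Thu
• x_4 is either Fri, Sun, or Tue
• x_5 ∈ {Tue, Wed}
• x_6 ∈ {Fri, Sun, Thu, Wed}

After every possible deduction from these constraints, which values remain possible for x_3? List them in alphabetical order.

x_2 has just one choice, so x_2 = Tue. So x_4, x_5 can't be Tue.
x_5 must be Wed (only option left). Remove Wed from x_6.
The 2 variables x_1 and x_3 are confined to {Sat, Thu}, which locks those values in; drop them from x_6.
No further eliminations apply; x_3 can still be any of Sat, Thu.

Sat, Thu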